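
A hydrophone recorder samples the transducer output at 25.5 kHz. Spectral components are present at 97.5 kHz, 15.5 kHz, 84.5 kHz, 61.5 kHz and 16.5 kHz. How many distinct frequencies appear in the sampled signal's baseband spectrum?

5

fs/2 = 12.75 kHz.
97.5 kHz mod fs = 21 kHz.
21 kHz > fs/2 = 12.75 kHz, folds to fs − 21 kHz = 4.5 kHz.
15.5 kHz > fs/2 = 12.75 kHz, folds to fs − 15.5 kHz = 10 kHz.
84.5 kHz mod fs = 8 kHz.
8 kHz ≤ fs/2 = 12.75 kHz, appears at 8 kHz.
61.5 kHz mod fs = 10.5 kHz.
10.5 kHz ≤ fs/2 = 12.75 kHz, appears at 10.5 kHz.
16.5 kHz > fs/2 = 12.75 kHz, folds to fs − 16.5 kHz = 9 kHz.
Distinct values: {4.5 kHz, 8 kHz, 9 kHz, 10 kHz, 10.5 kHz} → 5.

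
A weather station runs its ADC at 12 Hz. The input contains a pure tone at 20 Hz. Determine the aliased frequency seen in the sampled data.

20 Hz mod fs = 8 Hz.
8 Hz > fs/2 = 6 Hz, folds to fs − 8 Hz = 4 Hz.

4 Hz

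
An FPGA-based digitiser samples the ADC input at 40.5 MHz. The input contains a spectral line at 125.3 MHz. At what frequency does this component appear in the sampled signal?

3.8 MHz

125.3 MHz mod fs = 3.8 MHz.
3.8 MHz ≤ fs/2 = 20.25 MHz, appears at 3.8 MHz.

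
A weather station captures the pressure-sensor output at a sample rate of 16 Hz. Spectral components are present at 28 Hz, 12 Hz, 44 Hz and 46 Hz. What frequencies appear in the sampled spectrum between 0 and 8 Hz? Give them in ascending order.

fs/2 = 8 Hz.
28 Hz mod fs = 12 Hz.
12 Hz > fs/2 = 8 Hz, folds to fs − 12 Hz = 4 Hz.
12 Hz > fs/2 = 8 Hz, folds to fs − 12 Hz = 4 Hz.
44 Hz mod fs = 12 Hz.
12 Hz > fs/2 = 8 Hz, folds to fs − 12 Hz = 4 Hz.
46 Hz mod fs = 14 Hz.
14 Hz > fs/2 = 8 Hz, folds to fs − 14 Hz = 2 Hz.
Distinct values: {2 Hz, 4 Hz}.

2 Hz, 4 Hz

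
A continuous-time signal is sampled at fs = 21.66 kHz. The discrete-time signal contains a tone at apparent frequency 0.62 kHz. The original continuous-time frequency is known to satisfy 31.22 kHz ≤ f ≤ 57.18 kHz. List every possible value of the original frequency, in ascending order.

Frequencies that alias to 0.62 kHz are k·fs ± 0.62 kHz for integer k ≥ 0.
k=0: 0.62 kHz.
k=1: 21.04 kHz, 22.28 kHz.
k=2: 42.7 kHz, 43.94 kHz.
k=3: 64.36 kHz, 65.6 kHz.
Within [31.22 kHz, 57.18 kHz]: 42.7 kHz, 43.94 kHz.

42.7 kHz, 43.94 kHz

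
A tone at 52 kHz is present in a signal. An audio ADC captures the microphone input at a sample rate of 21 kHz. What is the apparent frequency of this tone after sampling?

52 kHz mod fs = 10 kHz.
10 kHz ≤ fs/2 = 10.5 kHz, appears at 10 kHz.

10 kHz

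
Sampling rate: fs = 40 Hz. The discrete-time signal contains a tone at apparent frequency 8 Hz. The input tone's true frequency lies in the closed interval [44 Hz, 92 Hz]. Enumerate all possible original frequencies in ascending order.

Frequencies that alias to 8 Hz are k·fs ± 8 Hz for integer k ≥ 0.
k=0: 8 Hz.
k=1: 32 Hz, 48 Hz.
k=2: 72 Hz, 88 Hz.
k=3: 112 Hz, 128 Hz.
Within [44 Hz, 92 Hz]: 48 Hz, 72 Hz, 88 Hz.

48 Hz, 72 Hz, 88 Hz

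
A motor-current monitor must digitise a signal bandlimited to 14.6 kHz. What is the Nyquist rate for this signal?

Nyquist rate = 2 × 14.6 kHz = 29.2 kHz.

29.2 kHz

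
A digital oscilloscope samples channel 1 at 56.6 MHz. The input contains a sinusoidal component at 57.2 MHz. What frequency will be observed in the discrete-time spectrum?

0.6 MHz

57.2 MHz mod fs = 0.6 MHz.
0.6 MHz ≤ fs/2 = 28.3 MHz, appears at 0.6 MHz.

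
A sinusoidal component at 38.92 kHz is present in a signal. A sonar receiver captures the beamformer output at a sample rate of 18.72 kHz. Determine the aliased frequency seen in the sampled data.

1.48 kHz

38.92 kHz mod fs = 1.48 kHz.
1.48 kHz ≤ fs/2 = 9.36 kHz, appears at 1.48 kHz.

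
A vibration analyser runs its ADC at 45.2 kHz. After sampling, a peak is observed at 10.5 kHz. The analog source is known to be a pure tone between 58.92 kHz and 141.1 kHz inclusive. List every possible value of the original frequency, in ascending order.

79.9 kHz, 100.9 kHz, 125.1 kHz

Frequencies that alias to 10.5 kHz are k·fs ± 10.5 kHz for integer k ≥ 0.
k=0: 10.5 kHz.
k=1: 34.7 kHz, 55.7 kHz.
k=2: 79.9 kHz, 100.9 kHz.
k=3: 125.1 kHz, 146.1 kHz.
k=4: 170.3 kHz, 191.3 kHz.
Within [58.92 kHz, 141.1 kHz]: 79.9 kHz, 100.9 kHz, 125.1 kHz.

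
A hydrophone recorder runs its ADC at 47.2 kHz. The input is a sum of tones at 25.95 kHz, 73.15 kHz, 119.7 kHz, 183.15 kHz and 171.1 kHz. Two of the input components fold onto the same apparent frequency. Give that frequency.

fs/2 = 23.6 kHz.
25.95 kHz > fs/2 = 23.6 kHz, folds to fs − 25.95 kHz = 21.25 kHz.
73.15 kHz mod fs = 25.95 kHz.
25.95 kHz > fs/2 = 23.6 kHz, folds to fs − 25.95 kHz = 21.25 kHz.
119.7 kHz mod fs = 25.3 kHz.
25.3 kHz > fs/2 = 23.6 kHz, folds to fs − 25.3 kHz = 21.9 kHz.
183.15 kHz mod fs = 41.55 kHz.
41.55 kHz > fs/2 = 23.6 kHz, folds to fs − 41.55 kHz = 5.65 kHz.
171.1 kHz mod fs = 29.5 kHz.
29.5 kHz > fs/2 = 23.6 kHz, folds to fs − 29.5 kHz = 17.7 kHz.
25.95 kHz and 73.15 kHz both map to 21.25 kHz.

21.25 kHz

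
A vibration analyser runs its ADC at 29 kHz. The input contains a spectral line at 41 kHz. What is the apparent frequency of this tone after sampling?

41 kHz mod fs = 12 kHz.
12 kHz ≤ fs/2 = 14.5 kHz, appears at 12 kHz.

12 kHz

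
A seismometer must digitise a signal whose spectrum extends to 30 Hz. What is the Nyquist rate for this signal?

60 Hz

Nyquist rate = 2 × 30 Hz = 60 Hz.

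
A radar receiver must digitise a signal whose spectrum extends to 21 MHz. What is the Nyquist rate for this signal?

Nyquist rate = 2 × 21 MHz = 42 MHz.

42 MHz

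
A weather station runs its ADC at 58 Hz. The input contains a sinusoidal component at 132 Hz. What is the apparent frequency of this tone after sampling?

16 Hz

132 Hz mod fs = 16 Hz.
16 Hz ≤ fs/2 = 29 Hz, appears at 16 Hz.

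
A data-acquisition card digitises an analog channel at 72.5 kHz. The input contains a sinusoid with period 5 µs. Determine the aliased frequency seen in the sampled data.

17.5 kHz

T = 5 µs → f = 1/T = 200 kHz.
200 kHz mod fs = 55 kHz.
55 kHz > fs/2 = 36.25 kHz, folds to fs − 55 kHz = 17.5 kHz.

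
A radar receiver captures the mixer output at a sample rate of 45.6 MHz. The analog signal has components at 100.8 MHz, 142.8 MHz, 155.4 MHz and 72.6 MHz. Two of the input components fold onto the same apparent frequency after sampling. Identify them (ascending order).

72.6 MHz, 155.4 MHz

fs/2 = 22.8 MHz.
100.8 MHz mod fs = 9.6 MHz.
9.6 MHz ≤ fs/2 = 22.8 MHz, appears at 9.6 MHz.
142.8 MHz mod fs = 6 MHz.
6 MHz ≤ fs/2 = 22.8 MHz, appears at 6 MHz.
155.4 MHz mod fs = 18.6 MHz.
18.6 MHz ≤ fs/2 = 22.8 MHz, appears at 18.6 MHz.
72.6 MHz mod fs = 27 MHz.
27 MHz > fs/2 = 22.8 MHz, folds to fs − 27 MHz = 18.6 MHz.
72.6 MHz and 155.4 MHz both map to 18.6 MHz.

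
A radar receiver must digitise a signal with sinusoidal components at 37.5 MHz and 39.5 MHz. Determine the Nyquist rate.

Highest-frequency component: 39.5 MHz.
Nyquist rate = 2 × 39.5 MHz = 79 MHz.

79 MHz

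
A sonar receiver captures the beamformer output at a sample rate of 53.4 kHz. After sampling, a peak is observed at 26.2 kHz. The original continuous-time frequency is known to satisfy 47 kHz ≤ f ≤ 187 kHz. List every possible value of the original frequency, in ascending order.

79.6 kHz, 80.6 kHz, 133 kHz, 134 kHz, 186.4 kHz

Frequencies that alias to 26.2 kHz are k·fs ± 26.2 kHz for integer k ≥ 0.
k=0: 26.2 kHz.
k=1: 27.2 kHz, 79.6 kHz.
k=2: 80.6 kHz, 133 kHz.
k=3: 134 kHz, 186.4 kHz.
k=4: 187.4 kHz, 239.8 kHz.
Within [47 kHz, 187 kHz]: 79.6 kHz, 80.6 kHz, 133 kHz, 134 kHz, 186.4 kHz.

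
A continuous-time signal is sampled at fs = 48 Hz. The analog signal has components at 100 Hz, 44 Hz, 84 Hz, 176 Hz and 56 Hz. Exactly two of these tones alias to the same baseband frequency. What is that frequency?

4 Hz

fs/2 = 24 Hz.
100 Hz mod fs = 4 Hz.
4 Hz ≤ fs/2 = 24 Hz, appears at 4 Hz.
44 Hz > fs/2 = 24 Hz, folds to fs − 44 Hz = 4 Hz.
84 Hz mod fs = 36 Hz.
36 Hz > fs/2 = 24 Hz, folds to fs − 36 Hz = 12 Hz.
176 Hz mod fs = 32 Hz.
32 Hz > fs/2 = 24 Hz, folds to fs − 32 Hz = 16 Hz.
56 Hz mod fs = 8 Hz.
8 Hz ≤ fs/2 = 24 Hz, appears at 8 Hz.
44 Hz and 100 Hz both map to 4 Hz.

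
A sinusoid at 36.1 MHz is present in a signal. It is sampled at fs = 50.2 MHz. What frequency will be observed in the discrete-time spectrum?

36.1 MHz > fs/2 = 25.1 MHz, folds to fs − 36.1 MHz = 14.1 MHz.

14.1 MHz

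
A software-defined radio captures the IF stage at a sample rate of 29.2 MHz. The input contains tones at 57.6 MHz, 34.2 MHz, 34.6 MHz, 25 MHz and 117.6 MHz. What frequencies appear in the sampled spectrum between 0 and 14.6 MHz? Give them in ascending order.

0.8 MHz, 4.2 MHz, 5 MHz, 5.4 MHz

fs/2 = 14.6 MHz.
57.6 MHz mod fs = 28.4 MHz.
28.4 MHz > fs/2 = 14.6 MHz, folds to fs − 28.4 MHz = 0.8 MHz.
34.2 MHz mod fs = 5 MHz.
5 MHz ≤ fs/2 = 14.6 MHz, appears at 5 MHz.
34.6 MHz mod fs = 5.4 MHz.
5.4 MHz ≤ fs/2 = 14.6 MHz, appears at 5.4 MHz.
25 MHz > fs/2 = 14.6 MHz, folds to fs − 25 MHz = 4.2 MHz.
117.6 MHz mod fs = 0.8 MHz.
0.8 MHz ≤ fs/2 = 14.6 MHz, appears at 0.8 MHz.
Distinct values: {0.8 MHz, 4.2 MHz, 5 MHz, 5.4 MHz}.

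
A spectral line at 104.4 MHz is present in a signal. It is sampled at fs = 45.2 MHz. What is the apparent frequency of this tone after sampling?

104.4 MHz mod fs = 14 MHz.
14 MHz ≤ fs/2 = 22.6 MHz, appears at 14 MHz.

14 MHz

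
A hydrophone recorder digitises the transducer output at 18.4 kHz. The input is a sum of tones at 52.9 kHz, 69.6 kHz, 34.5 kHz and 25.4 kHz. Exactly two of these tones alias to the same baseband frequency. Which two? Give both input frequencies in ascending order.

34.5 kHz, 52.9 kHz

fs/2 = 9.2 kHz.
52.9 kHz mod fs = 16.1 kHz.
16.1 kHz > fs/2 = 9.2 kHz, folds to fs − 16.1 kHz = 2.3 kHz.
69.6 kHz mod fs = 14.4 kHz.
14.4 kHz > fs/2 = 9.2 kHz, folds to fs − 14.4 kHz = 4 kHz.
34.5 kHz mod fs = 16.1 kHz.
16.1 kHz > fs/2 = 9.2 kHz, folds to fs − 16.1 kHz = 2.3 kHz.
25.4 kHz mod fs = 7 kHz.
7 kHz ≤ fs/2 = 9.2 kHz, appears at 7 kHz.
34.5 kHz and 52.9 kHz both map to 2.3 kHz.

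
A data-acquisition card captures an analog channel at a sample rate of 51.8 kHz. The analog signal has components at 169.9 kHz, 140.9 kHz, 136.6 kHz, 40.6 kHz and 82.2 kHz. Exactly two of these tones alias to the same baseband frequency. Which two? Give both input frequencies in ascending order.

fs/2 = 25.9 kHz.
169.9 kHz mod fs = 14.5 kHz.
14.5 kHz ≤ fs/2 = 25.9 kHz, appears at 14.5 kHz.
140.9 kHz mod fs = 37.3 kHz.
37.3 kHz > fs/2 = 25.9 kHz, folds to fs − 37.3 kHz = 14.5 kHz.
136.6 kHz mod fs = 33 kHz.
33 kHz > fs/2 = 25.9 kHz, folds to fs − 33 kHz = 18.8 kHz.
40.6 kHz > fs/2 = 25.9 kHz, folds to fs − 40.6 kHz = 11.2 kHz.
82.2 kHz mod fs = 30.4 kHz.
30.4 kHz > fs/2 = 25.9 kHz, folds to fs − 30.4 kHz = 21.4 kHz.
140.9 kHz and 169.9 kHz both map to 14.5 kHz.

140.9 kHz, 169.9 kHz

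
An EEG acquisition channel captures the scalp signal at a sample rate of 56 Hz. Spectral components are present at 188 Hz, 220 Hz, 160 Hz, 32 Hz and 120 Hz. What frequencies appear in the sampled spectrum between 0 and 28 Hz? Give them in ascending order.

4 Hz, 8 Hz, 20 Hz, 24 Hz

fs/2 = 28 Hz.
188 Hz mod fs = 20 Hz.
20 Hz ≤ fs/2 = 28 Hz, appears at 20 Hz.
220 Hz mod fs = 52 Hz.
52 Hz > fs/2 = 28 Hz, folds to fs − 52 Hz = 4 Hz.
160 Hz mod fs = 48 Hz.
48 Hz > fs/2 = 28 Hz, folds to fs − 48 Hz = 8 Hz.
32 Hz > fs/2 = 28 Hz, folds to fs − 32 Hz = 24 Hz.
120 Hz mod fs = 8 Hz.
8 Hz ≤ fs/2 = 28 Hz, appears at 8 Hz.
Distinct values: {4 Hz, 8 Hz, 20 Hz, 24 Hz}.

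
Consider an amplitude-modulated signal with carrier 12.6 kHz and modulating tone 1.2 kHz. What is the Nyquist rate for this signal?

27.6 kHz

AM sidebands sit at fc ± fm = 11.4 kHz and 13.8 kHz.
Highest-frequency component: 13.8 kHz.
Nyquist rate = 2 × 13.8 kHz = 27.6 kHz.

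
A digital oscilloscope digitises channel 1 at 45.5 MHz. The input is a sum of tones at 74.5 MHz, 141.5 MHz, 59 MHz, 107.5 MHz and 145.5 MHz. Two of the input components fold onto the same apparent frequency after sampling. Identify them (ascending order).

74.5 MHz, 107.5 MHz

fs/2 = 22.75 MHz.
74.5 MHz mod fs = 29 MHz.
29 MHz > fs/2 = 22.75 MHz, folds to fs − 29 MHz = 16.5 MHz.
141.5 MHz mod fs = 5 MHz.
5 MHz ≤ fs/2 = 22.75 MHz, appears at 5 MHz.
59 MHz mod fs = 13.5 MHz.
13.5 MHz ≤ fs/2 = 22.75 MHz, appears at 13.5 MHz.
107.5 MHz mod fs = 16.5 MHz.
16.5 MHz ≤ fs/2 = 22.75 MHz, appears at 16.5 MHz.
145.5 MHz mod fs = 9 MHz.
9 MHz ≤ fs/2 = 22.75 MHz, appears at 9 MHz.
74.5 MHz and 107.5 MHz both map to 16.5 MHz.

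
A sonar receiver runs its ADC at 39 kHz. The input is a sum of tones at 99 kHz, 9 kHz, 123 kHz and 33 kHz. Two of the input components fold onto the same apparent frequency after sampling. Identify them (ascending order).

fs/2 = 19.5 kHz.
99 kHz mod fs = 21 kHz.
21 kHz > fs/2 = 19.5 kHz, folds to fs − 21 kHz = 18 kHz.
9 kHz ≤ fs/2 = 19.5 kHz, passes unchanged.
123 kHz mod fs = 6 kHz.
6 kHz ≤ fs/2 = 19.5 kHz, appears at 6 kHz.
33 kHz > fs/2 = 19.5 kHz, folds to fs − 33 kHz = 6 kHz.
33 kHz and 123 kHz both map to 6 kHz.

33 kHz, 123 kHz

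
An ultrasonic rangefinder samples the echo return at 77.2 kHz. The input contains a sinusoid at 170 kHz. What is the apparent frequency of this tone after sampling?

170 kHz mod fs = 15.6 kHz.
15.6 kHz ≤ fs/2 = 38.6 kHz, appears at 15.6 kHz.

15.6 kHz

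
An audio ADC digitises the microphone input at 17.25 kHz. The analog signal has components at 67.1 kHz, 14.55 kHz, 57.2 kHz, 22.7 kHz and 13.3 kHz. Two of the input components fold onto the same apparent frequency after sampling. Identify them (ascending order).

22.7 kHz, 57.2 kHz

fs/2 = 8.625 kHz.
67.1 kHz mod fs = 15.35 kHz.
15.35 kHz > fs/2 = 8.625 kHz, folds to fs − 15.35 kHz = 1.9 kHz.
14.55 kHz > fs/2 = 8.625 kHz, folds to fs − 14.55 kHz = 2.7 kHz.
57.2 kHz mod fs = 5.45 kHz.
5.45 kHz ≤ fs/2 = 8.625 kHz, appears at 5.45 kHz.
22.7 kHz mod fs = 5.45 kHz.
5.45 kHz ≤ fs/2 = 8.625 kHz, appears at 5.45 kHz.
13.3 kHz > fs/2 = 8.625 kHz, folds to fs − 13.3 kHz = 3.95 kHz.
22.7 kHz and 57.2 kHz both map to 5.45 kHz.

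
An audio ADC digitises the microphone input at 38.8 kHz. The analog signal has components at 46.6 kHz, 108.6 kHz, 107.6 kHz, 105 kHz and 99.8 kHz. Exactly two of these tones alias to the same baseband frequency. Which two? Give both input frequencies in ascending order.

fs/2 = 19.4 kHz.
46.6 kHz mod fs = 7.8 kHz.
7.8 kHz ≤ fs/2 = 19.4 kHz, appears at 7.8 kHz.
108.6 kHz mod fs = 31 kHz.
31 kHz > fs/2 = 19.4 kHz, folds to fs − 31 kHz = 7.8 kHz.
107.6 kHz mod fs = 30 kHz.
30 kHz > fs/2 = 19.4 kHz, folds to fs − 30 kHz = 8.8 kHz.
105 kHz mod fs = 27.4 kHz.
27.4 kHz > fs/2 = 19.4 kHz, folds to fs − 27.4 kHz = 11.4 kHz.
99.8 kHz mod fs = 22.2 kHz.
22.2 kHz > fs/2 = 19.4 kHz, folds to fs − 22.2 kHz = 16.6 kHz.
46.6 kHz and 108.6 kHz both map to 7.8 kHz.

46.6 kHz, 108.6 kHz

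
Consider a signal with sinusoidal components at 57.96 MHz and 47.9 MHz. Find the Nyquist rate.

115.92 MHz

Highest-frequency component: 57.96 MHz.
Nyquist rate = 2 × 57.96 MHz = 115.92 MHz.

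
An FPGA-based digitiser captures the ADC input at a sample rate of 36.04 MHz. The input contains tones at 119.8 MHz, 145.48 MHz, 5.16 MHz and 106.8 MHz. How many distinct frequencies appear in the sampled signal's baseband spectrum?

fs/2 = 18.02 MHz.
119.8 MHz mod fs = 11.68 MHz.
11.68 MHz ≤ fs/2 = 18.02 MHz, appears at 11.68 MHz.
145.48 MHz mod fs = 1.32 MHz.
1.32 MHz ≤ fs/2 = 18.02 MHz, appears at 1.32 MHz.
5.16 MHz ≤ fs/2 = 18.02 MHz, passes unchanged.
106.8 MHz mod fs = 34.72 MHz.
34.72 MHz > fs/2 = 18.02 MHz, folds to fs − 34.72 MHz = 1.32 MHz.
Distinct values: {1.32 MHz, 5.16 MHz, 11.68 MHz} → 3.

3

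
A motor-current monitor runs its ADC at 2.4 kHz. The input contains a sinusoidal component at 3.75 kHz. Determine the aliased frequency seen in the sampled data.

1.05 kHz

3.75 kHz mod fs = 1.35 kHz.
1.35 kHz > fs/2 = 1.2 kHz, folds to fs − 1.35 kHz = 1.05 kHz.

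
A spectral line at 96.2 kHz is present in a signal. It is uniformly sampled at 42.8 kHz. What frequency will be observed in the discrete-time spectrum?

96.2 kHz mod fs = 10.6 kHz.
10.6 kHz ≤ fs/2 = 21.4 kHz, appears at 10.6 kHz.

10.6 kHz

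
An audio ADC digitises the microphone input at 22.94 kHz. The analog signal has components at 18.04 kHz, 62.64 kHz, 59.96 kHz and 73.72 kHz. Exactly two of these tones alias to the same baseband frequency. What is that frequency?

4.9 kHz

fs/2 = 11.47 kHz.
18.04 kHz > fs/2 = 11.47 kHz, folds to fs − 18.04 kHz = 4.9 kHz.
62.64 kHz mod fs = 16.76 kHz.
16.76 kHz > fs/2 = 11.47 kHz, folds to fs − 16.76 kHz = 6.18 kHz.
59.96 kHz mod fs = 14.08 kHz.
14.08 kHz > fs/2 = 11.47 kHz, folds to fs − 14.08 kHz = 8.86 kHz.
73.72 kHz mod fs = 4.9 kHz.
4.9 kHz ≤ fs/2 = 11.47 kHz, appears at 4.9 kHz.
18.04 kHz and 73.72 kHz both map to 4.9 kHz.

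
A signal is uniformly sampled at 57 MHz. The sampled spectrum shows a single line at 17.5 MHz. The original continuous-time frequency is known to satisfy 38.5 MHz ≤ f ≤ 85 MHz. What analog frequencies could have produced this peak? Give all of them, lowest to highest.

39.5 MHz, 74.5 MHz

Frequencies that alias to 17.5 MHz are k·fs ± 17.5 MHz for integer k ≥ 0.
k=0: 17.5 MHz.
k=1: 39.5 MHz, 74.5 MHz.
k=2: 96.5 MHz, 131.5 MHz.
Within [38.5 MHz, 85 MHz]: 39.5 MHz, 74.5 MHz.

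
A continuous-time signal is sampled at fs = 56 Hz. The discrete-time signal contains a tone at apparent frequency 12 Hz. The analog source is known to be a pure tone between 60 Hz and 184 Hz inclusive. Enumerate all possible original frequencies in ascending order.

68 Hz, 100 Hz, 124 Hz, 156 Hz, 180 Hz

Frequencies that alias to 12 Hz are k·fs ± 12 Hz for integer k ≥ 0.
k=0: 12 Hz.
k=1: 44 Hz, 68 Hz.
k=2: 100 Hz, 124 Hz.
k=3: 156 Hz, 180 Hz.
k=4: 212 Hz, 236 Hz.
Within [60 Hz, 184 Hz]: 68 Hz, 100 Hz, 124 Hz, 156 Hz, 180 Hz.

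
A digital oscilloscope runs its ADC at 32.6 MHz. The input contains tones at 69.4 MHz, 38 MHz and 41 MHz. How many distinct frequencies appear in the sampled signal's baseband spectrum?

3

fs/2 = 16.3 MHz.
69.4 MHz mod fs = 4.2 MHz.
4.2 MHz ≤ fs/2 = 16.3 MHz, appears at 4.2 MHz.
38 MHz mod fs = 5.4 MHz.
5.4 MHz ≤ fs/2 = 16.3 MHz, appears at 5.4 MHz.
41 MHz mod fs = 8.4 MHz.
8.4 MHz ≤ fs/2 = 16.3 MHz, appears at 8.4 MHz.
Distinct values: {4.2 MHz, 5.4 MHz, 8.4 MHz} → 3.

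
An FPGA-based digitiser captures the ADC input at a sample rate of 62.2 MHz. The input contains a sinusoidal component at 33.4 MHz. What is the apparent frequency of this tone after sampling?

33.4 MHz > fs/2 = 31.1 MHz, folds to fs − 33.4 MHz = 28.8 MHz.

28.8 MHz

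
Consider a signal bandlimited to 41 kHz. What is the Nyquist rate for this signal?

Nyquist rate = 2 × 41 kHz = 82 kHz.

82 kHz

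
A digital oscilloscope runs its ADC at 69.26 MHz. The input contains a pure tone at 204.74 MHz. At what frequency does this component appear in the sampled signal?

3.04 MHz

204.74 MHz mod fs = 66.22 MHz.
66.22 MHz > fs/2 = 34.63 MHz, folds to fs − 66.22 MHz = 3.04 MHz.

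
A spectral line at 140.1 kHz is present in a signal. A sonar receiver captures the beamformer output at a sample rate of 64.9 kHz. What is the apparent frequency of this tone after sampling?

140.1 kHz mod fs = 10.3 kHz.
10.3 kHz ≤ fs/2 = 32.45 kHz, appears at 10.3 kHz.

10.3 kHz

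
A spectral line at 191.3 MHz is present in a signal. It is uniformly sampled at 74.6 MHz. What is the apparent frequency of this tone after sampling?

191.3 MHz mod fs = 42.1 MHz.
42.1 MHz > fs/2 = 37.3 MHz, folds to fs − 42.1 MHz = 32.5 MHz.

32.5 MHz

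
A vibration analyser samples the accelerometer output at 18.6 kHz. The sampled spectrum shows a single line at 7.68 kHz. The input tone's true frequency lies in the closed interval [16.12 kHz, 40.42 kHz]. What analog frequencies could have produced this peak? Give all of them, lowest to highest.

Frequencies that alias to 7.68 kHz are k·fs ± 7.68 kHz for integer k ≥ 0.
k=0: 7.68 kHz.
k=1: 10.92 kHz, 26.28 kHz.
k=2: 29.52 kHz, 44.88 kHz.
k=3: 48.12 kHz, 63.48 kHz.
Within [16.12 kHz, 40.42 kHz]: 26.28 kHz, 29.52 kHz.

26.28 kHz, 29.52 kHz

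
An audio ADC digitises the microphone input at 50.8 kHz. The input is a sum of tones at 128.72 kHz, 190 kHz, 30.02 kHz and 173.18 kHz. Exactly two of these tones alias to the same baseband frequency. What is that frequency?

20.78 kHz

fs/2 = 25.4 kHz.
128.72 kHz mod fs = 27.12 kHz.
27.12 kHz > fs/2 = 25.4 kHz, folds to fs − 27.12 kHz = 23.68 kHz.
190 kHz mod fs = 37.6 kHz.
37.6 kHz > fs/2 = 25.4 kHz, folds to fs − 37.6 kHz = 13.2 kHz.
30.02 kHz > fs/2 = 25.4 kHz, folds to fs − 30.02 kHz = 20.78 kHz.
173.18 kHz mod fs = 20.78 kHz.
20.78 kHz ≤ fs/2 = 25.4 kHz, appears at 20.78 kHz.
30.02 kHz and 173.18 kHz both map to 20.78 kHz.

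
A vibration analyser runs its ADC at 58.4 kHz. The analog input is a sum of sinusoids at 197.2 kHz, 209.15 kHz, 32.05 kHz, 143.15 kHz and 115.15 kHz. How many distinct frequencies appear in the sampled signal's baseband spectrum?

4

fs/2 = 29.2 kHz.
197.2 kHz mod fs = 22 kHz.
22 kHz ≤ fs/2 = 29.2 kHz, appears at 22 kHz.
209.15 kHz mod fs = 33.95 kHz.
33.95 kHz > fs/2 = 29.2 kHz, folds to fs − 33.95 kHz = 24.45 kHz.
32.05 kHz > fs/2 = 29.2 kHz, folds to fs − 32.05 kHz = 26.35 kHz.
143.15 kHz mod fs = 26.35 kHz.
26.35 kHz ≤ fs/2 = 29.2 kHz, appears at 26.35 kHz.
115.15 kHz mod fs = 56.75 kHz.
56.75 kHz > fs/2 = 29.2 kHz, folds to fs − 56.75 kHz = 1.65 kHz.
Distinct values: {1.65 kHz, 22 kHz, 24.45 kHz, 26.35 kHz} → 4.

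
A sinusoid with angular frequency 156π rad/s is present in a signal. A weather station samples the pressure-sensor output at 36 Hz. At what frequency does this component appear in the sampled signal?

6 Hz

ω = 156π rad/s → f = ω/(2π) = 78 Hz.
78 Hz mod fs = 6 Hz.
6 Hz ≤ fs/2 = 18 Hz, appears at 6 Hz.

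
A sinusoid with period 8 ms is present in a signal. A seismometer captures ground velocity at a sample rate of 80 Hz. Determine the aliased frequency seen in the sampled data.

35 Hz

T = 8 ms → f = 1/T = 125 Hz.
125 Hz mod fs = 45 Hz.
45 Hz > fs/2 = 40 Hz, folds to fs − 45 Hz = 35 Hz.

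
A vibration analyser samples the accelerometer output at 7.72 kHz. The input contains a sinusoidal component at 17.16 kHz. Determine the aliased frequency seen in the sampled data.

1.72 kHz

17.16 kHz mod fs = 1.72 kHz.
1.72 kHz ≤ fs/2 = 3.86 kHz, appears at 1.72 kHz.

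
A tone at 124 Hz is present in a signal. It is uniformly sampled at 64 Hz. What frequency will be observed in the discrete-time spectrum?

4 Hz

124 Hz mod fs = 60 Hz.
60 Hz > fs/2 = 32 Hz, folds to fs − 60 Hz = 4 Hz.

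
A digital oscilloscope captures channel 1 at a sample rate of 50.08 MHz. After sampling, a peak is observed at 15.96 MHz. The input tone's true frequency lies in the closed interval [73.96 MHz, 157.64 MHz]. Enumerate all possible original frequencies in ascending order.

84.2 MHz, 116.12 MHz, 134.28 MHz

Frequencies that alias to 15.96 MHz are k·fs ± 15.96 MHz for integer k ≥ 0.
k=0: 15.96 MHz.
k=1: 34.12 MHz, 66.04 MHz.
k=2: 84.2 MHz, 116.12 MHz.
k=3: 134.28 MHz, 166.2 MHz.
k=4: 184.36 MHz, 216.28 MHz.
Within [73.96 MHz, 157.64 MHz]: 84.2 MHz, 116.12 MHz, 134.28 MHz.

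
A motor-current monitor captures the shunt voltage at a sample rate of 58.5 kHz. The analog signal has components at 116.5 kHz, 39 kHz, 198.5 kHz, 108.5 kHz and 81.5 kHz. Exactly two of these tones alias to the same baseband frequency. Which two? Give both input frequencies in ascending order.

fs/2 = 29.25 kHz.
116.5 kHz mod fs = 58 kHz.
58 kHz > fs/2 = 29.25 kHz, folds to fs − 58 kHz = 0.5 kHz.
39 kHz > fs/2 = 29.25 kHz, folds to fs − 39 kHz = 19.5 kHz.
198.5 kHz mod fs = 23 kHz.
23 kHz ≤ fs/2 = 29.25 kHz, appears at 23 kHz.
108.5 kHz mod fs = 50 kHz.
50 kHz > fs/2 = 29.25 kHz, folds to fs − 50 kHz = 8.5 kHz.
81.5 kHz mod fs = 23 kHz.
23 kHz ≤ fs/2 = 29.25 kHz, appears at 23 kHz.
81.5 kHz and 198.5 kHz both map to 23 kHz.

81.5 kHz, 198.5 kHz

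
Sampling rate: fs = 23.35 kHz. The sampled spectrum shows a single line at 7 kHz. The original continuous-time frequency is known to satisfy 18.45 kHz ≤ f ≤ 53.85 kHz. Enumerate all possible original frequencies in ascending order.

30.35 kHz, 39.7 kHz, 53.7 kHz

Frequencies that alias to 7 kHz are k·fs ± 7 kHz for integer k ≥ 0.
k=0: 7 kHz.
k=1: 16.35 kHz, 30.35 kHz.
k=2: 39.7 kHz, 53.7 kHz.
k=3: 63.05 kHz, 77.05 kHz.
Within [18.45 kHz, 53.85 kHz]: 30.35 kHz, 39.7 kHz, 53.7 kHz.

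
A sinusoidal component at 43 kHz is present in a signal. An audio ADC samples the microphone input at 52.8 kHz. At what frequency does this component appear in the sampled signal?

43 kHz > fs/2 = 26.4 kHz, folds to fs − 43 kHz = 9.8 kHz.

9.8 kHz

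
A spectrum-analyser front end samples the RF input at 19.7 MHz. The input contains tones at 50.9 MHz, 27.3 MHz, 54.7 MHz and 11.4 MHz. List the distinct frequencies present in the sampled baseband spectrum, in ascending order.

fs/2 = 9.85 MHz.
50.9 MHz mod fs = 11.5 MHz.
11.5 MHz > fs/2 = 9.85 MHz, folds to fs − 11.5 MHz = 8.2 MHz.
27.3 MHz mod fs = 7.6 MHz.
7.6 MHz ≤ fs/2 = 9.85 MHz, appears at 7.6 MHz.
54.7 MHz mod fs = 15.3 MHz.
15.3 MHz > fs/2 = 9.85 MHz, folds to fs − 15.3 MHz = 4.4 MHz.
11.4 MHz > fs/2 = 9.85 MHz, folds to fs − 11.4 MHz = 8.3 MHz.
Distinct values: {4.4 MHz, 7.6 MHz, 8.2 MHz, 8.3 MHz}.

4.4 MHz, 7.6 MHz, 8.2 MHz, 8.3 MHz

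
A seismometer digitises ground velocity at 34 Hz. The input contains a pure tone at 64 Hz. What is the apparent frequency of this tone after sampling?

4 Hz

64 Hz mod fs = 30 Hz.
30 Hz > fs/2 = 17 Hz, folds to fs − 30 Hz = 4 Hz.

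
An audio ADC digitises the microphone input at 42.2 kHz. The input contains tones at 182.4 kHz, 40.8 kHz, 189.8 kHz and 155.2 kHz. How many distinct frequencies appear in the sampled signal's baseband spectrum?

fs/2 = 21.1 kHz.
182.4 kHz mod fs = 13.6 kHz.
13.6 kHz ≤ fs/2 = 21.1 kHz, appears at 13.6 kHz.
40.8 kHz > fs/2 = 21.1 kHz, folds to fs − 40.8 kHz = 1.4 kHz.
189.8 kHz mod fs = 21 kHz.
21 kHz ≤ fs/2 = 21.1 kHz, appears at 21 kHz.
155.2 kHz mod fs = 28.6 kHz.
28.6 kHz > fs/2 = 21.1 kHz, folds to fs − 28.6 kHz = 13.6 kHz.
Distinct values: {1.4 kHz, 13.6 kHz, 21 kHz} → 3.

3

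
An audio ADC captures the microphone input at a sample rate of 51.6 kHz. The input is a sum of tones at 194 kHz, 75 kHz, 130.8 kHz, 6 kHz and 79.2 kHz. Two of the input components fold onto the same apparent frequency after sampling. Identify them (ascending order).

79.2 kHz, 130.8 kHz

fs/2 = 25.8 kHz.
194 kHz mod fs = 39.2 kHz.
39.2 kHz > fs/2 = 25.8 kHz, folds to fs − 39.2 kHz = 12.4 kHz.
75 kHz mod fs = 23.4 kHz.
23.4 kHz ≤ fs/2 = 25.8 kHz, appears at 23.4 kHz.
130.8 kHz mod fs = 27.6 kHz.
27.6 kHz > fs/2 = 25.8 kHz, folds to fs − 27.6 kHz = 24 kHz.
6 kHz ≤ fs/2 = 25.8 kHz, passes unchanged.
79.2 kHz mod fs = 27.6 kHz.
27.6 kHz > fs/2 = 25.8 kHz, folds to fs − 27.6 kHz = 24 kHz.
79.2 kHz and 130.8 kHz both map to 24 kHz.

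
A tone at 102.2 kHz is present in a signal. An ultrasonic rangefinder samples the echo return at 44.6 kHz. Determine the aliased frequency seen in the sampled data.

102.2 kHz mod fs = 13 kHz.
13 kHz ≤ fs/2 = 22.3 kHz, appears at 13 kHz.

13 kHz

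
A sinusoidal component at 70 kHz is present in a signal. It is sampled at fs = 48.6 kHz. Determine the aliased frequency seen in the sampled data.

70 kHz mod fs = 21.4 kHz.
21.4 kHz ≤ fs/2 = 24.3 kHz, appears at 21.4 kHz.

21.4 kHz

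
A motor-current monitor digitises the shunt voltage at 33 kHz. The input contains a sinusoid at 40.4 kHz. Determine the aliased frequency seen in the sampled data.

40.4 kHz mod fs = 7.4 kHz.
7.4 kHz ≤ fs/2 = 16.5 kHz, appears at 7.4 kHz.

7.4 kHz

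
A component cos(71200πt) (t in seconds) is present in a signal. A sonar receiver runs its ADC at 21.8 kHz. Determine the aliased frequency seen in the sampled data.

8 kHz

ω = 71200π rad/s → f = ω/(2π) = 35600 Hz = 35.6 kHz.
35.6 kHz mod fs = 13.8 kHz.
13.8 kHz > fs/2 = 10.9 kHz, folds to fs − 13.8 kHz = 8 kHz.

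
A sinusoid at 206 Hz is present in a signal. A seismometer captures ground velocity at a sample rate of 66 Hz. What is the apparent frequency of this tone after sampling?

206 Hz mod fs = 8 Hz.
8 Hz ≤ fs/2 = 33 Hz, appears at 8 Hz.

8 Hz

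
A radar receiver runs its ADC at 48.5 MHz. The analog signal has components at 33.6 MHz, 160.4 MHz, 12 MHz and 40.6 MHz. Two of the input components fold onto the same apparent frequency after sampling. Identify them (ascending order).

fs/2 = 24.25 MHz.
33.6 MHz > fs/2 = 24.25 MHz, folds to fs − 33.6 MHz = 14.9 MHz.
160.4 MHz mod fs = 14.9 MHz.
14.9 MHz ≤ fs/2 = 24.25 MHz, appears at 14.9 MHz.
12 MHz ≤ fs/2 = 24.25 MHz, passes unchanged.
40.6 MHz > fs/2 = 24.25 MHz, folds to fs − 40.6 MHz = 7.9 MHz.
33.6 MHz and 160.4 MHz both map to 14.9 MHz.

33.6 MHz, 160.4 MHz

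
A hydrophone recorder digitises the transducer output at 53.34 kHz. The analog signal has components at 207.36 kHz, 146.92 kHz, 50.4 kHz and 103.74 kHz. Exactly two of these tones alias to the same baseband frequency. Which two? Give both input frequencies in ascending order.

fs/2 = 26.67 kHz.
207.36 kHz mod fs = 47.34 kHz.
47.34 kHz > fs/2 = 26.67 kHz, folds to fs − 47.34 kHz = 6 kHz.
146.92 kHz mod fs = 40.24 kHz.
40.24 kHz > fs/2 = 26.67 kHz, folds to fs − 40.24 kHz = 13.1 kHz.
50.4 kHz > fs/2 = 26.67 kHz, folds to fs − 50.4 kHz = 2.94 kHz.
103.74 kHz mod fs = 50.4 kHz.
50.4 kHz > fs/2 = 26.67 kHz, folds to fs − 50.4 kHz = 2.94 kHz.
50.4 kHz and 103.74 kHz both map to 2.94 kHz.

50.4 kHz, 103.74 kHz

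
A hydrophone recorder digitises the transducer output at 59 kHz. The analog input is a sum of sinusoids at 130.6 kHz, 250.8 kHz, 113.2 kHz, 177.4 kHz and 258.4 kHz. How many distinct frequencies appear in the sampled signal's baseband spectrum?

fs/2 = 29.5 kHz.
130.6 kHz mod fs = 12.6 kHz.
12.6 kHz ≤ fs/2 = 29.5 kHz, appears at 12.6 kHz.
250.8 kHz mod fs = 14.8 kHz.
14.8 kHz ≤ fs/2 = 29.5 kHz, appears at 14.8 kHz.
113.2 kHz mod fs = 54.2 kHz.
54.2 kHz > fs/2 = 29.5 kHz, folds to fs − 54.2 kHz = 4.8 kHz.
177.4 kHz mod fs = 0.4 kHz.
0.4 kHz ≤ fs/2 = 29.5 kHz, appears at 0.4 kHz.
258.4 kHz mod fs = 22.4 kHz.
22.4 kHz ≤ fs/2 = 29.5 kHz, appears at 22.4 kHz.
Distinct values: {0.4 kHz, 4.8 kHz, 12.6 kHz, 14.8 kHz, 22.4 kHz} → 5.

5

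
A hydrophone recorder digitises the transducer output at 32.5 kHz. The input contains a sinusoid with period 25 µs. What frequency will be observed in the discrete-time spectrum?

T = 25 µs → f = 1/T = 40 kHz.
40 kHz mod fs = 7.5 kHz.
7.5 kHz ≤ fs/2 = 16.25 kHz, appears at 7.5 kHz.

7.5 kHz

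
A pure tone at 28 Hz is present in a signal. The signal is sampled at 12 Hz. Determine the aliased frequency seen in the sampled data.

28 Hz mod fs = 4 Hz.
4 Hz ≤ fs/2 = 6 Hz, appears at 4 Hz.

4 Hz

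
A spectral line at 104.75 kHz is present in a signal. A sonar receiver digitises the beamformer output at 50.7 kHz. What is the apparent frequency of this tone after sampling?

104.75 kHz mod fs = 3.35 kHz.
3.35 kHz ≤ fs/2 = 25.35 kHz, appears at 3.35 kHz.

3.35 kHz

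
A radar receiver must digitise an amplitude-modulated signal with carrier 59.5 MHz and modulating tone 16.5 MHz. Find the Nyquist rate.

AM sidebands sit at fc ± fm = 43 MHz and 76 MHz.
Highest-frequency component: 76 MHz.
Nyquist rate = 2 × 76 MHz = 152 MHz.

152 MHz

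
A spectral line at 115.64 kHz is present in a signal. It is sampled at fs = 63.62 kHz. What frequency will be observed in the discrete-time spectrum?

11.6 kHz

115.64 kHz mod fs = 52.02 kHz.
52.02 kHz > fs/2 = 31.81 kHz, folds to fs − 52.02 kHz = 11.6 kHz.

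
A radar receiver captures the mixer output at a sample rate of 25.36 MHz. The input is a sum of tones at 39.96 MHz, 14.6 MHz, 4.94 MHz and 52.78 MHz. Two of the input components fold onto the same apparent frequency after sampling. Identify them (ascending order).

fs/2 = 12.68 MHz.
39.96 MHz mod fs = 14.6 MHz.
14.6 MHz > fs/2 = 12.68 MHz, folds to fs − 14.6 MHz = 10.76 MHz.
14.6 MHz > fs/2 = 12.68 MHz, folds to fs − 14.6 MHz = 10.76 MHz.
4.94 MHz ≤ fs/2 = 12.68 MHz, passes unchanged.
52.78 MHz mod fs = 2.06 MHz.
2.06 MHz ≤ fs/2 = 12.68 MHz, appears at 2.06 MHz.
14.6 MHz and 39.96 MHz both map to 10.76 MHz.

14.6 MHz, 39.96 MHz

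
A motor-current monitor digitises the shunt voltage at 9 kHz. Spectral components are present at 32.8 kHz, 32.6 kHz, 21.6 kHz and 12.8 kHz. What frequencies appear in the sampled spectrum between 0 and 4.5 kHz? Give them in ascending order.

fs/2 = 4.5 kHz.
32.8 kHz mod fs = 5.8 kHz.
5.8 kHz > fs/2 = 4.5 kHz, folds to fs − 5.8 kHz = 3.2 kHz.
32.6 kHz mod fs = 5.6 kHz.
5.6 kHz > fs/2 = 4.5 kHz, folds to fs − 5.6 kHz = 3.4 kHz.
21.6 kHz mod fs = 3.6 kHz.
3.6 kHz ≤ fs/2 = 4.5 kHz, appears at 3.6 kHz.
12.8 kHz mod fs = 3.8 kHz.
3.8 kHz ≤ fs/2 = 4.5 kHz, appears at 3.8 kHz.
Distinct values: {3.2 kHz, 3.4 kHz, 3.6 kHz, 3.8 kHz}.

3.2 kHz, 3.4 kHz, 3.6 kHz, 3.8 kHz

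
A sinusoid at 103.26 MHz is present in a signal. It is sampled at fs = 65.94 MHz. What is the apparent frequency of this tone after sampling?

28.62 MHz

103.26 MHz mod fs = 37.32 MHz.
37.32 MHz > fs/2 = 32.97 MHz, folds to fs − 37.32 MHz = 28.62 MHz.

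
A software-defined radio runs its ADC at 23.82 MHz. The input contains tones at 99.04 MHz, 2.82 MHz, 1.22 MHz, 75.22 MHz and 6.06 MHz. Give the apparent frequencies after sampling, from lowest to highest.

fs/2 = 11.91 MHz.
99.04 MHz mod fs = 3.76 MHz.
3.76 MHz ≤ fs/2 = 11.91 MHz, appears at 3.76 MHz.
2.82 MHz ≤ fs/2 = 11.91 MHz, passes unchanged.
1.22 MHz ≤ fs/2 = 11.91 MHz, passes unchanged.
75.22 MHz mod fs = 3.76 MHz.
3.76 MHz ≤ fs/2 = 11.91 MHz, appears at 3.76 MHz.
6.06 MHz ≤ fs/2 = 11.91 MHz, passes unchanged.
Distinct values: {1.22 MHz, 2.82 MHz, 3.76 MHz, 6.06 MHz}.

1.22 MHz, 2.82 MHz, 3.76 MHz, 6.06 MHz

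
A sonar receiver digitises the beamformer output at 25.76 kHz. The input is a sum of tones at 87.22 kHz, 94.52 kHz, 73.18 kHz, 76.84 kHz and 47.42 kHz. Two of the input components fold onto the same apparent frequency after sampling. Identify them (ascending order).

47.42 kHz, 73.18 kHz

fs/2 = 12.88 kHz.
87.22 kHz mod fs = 9.94 kHz.
9.94 kHz ≤ fs/2 = 12.88 kHz, appears at 9.94 kHz.
94.52 kHz mod fs = 17.24 kHz.
17.24 kHz > fs/2 = 12.88 kHz, folds to fs − 17.24 kHz = 8.52 kHz.
73.18 kHz mod fs = 21.66 kHz.
21.66 kHz > fs/2 = 12.88 kHz, folds to fs − 21.66 kHz = 4.1 kHz.
76.84 kHz mod fs = 25.32 kHz.
25.32 kHz > fs/2 = 12.88 kHz, folds to fs − 25.32 kHz = 0.44 kHz.
47.42 kHz mod fs = 21.66 kHz.
21.66 kHz > fs/2 = 12.88 kHz, folds to fs − 21.66 kHz = 4.1 kHz.
47.42 kHz and 73.18 kHz both map to 4.1 kHz.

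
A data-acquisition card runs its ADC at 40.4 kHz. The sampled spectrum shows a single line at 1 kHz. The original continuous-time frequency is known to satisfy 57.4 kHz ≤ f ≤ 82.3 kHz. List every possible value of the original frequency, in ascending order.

Frequencies that alias to 1 kHz are k·fs ± 1 kHz for integer k ≥ 0.
k=0: 1 kHz.
k=1: 39.4 kHz, 41.4 kHz.
k=2: 79.8 kHz, 81.8 kHz.
k=3: 120.2 kHz, 122.2 kHz.
Within [57.4 kHz, 82.3 kHz]: 79.8 kHz, 81.8 kHz.

79.8 kHz, 81.8 kHz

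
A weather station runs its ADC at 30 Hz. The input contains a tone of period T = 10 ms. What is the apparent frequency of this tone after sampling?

10 Hz

T = 10 ms → f = 1/T = 100 Hz.
100 Hz mod fs = 10 Hz.
10 Hz ≤ fs/2 = 15 Hz, appears at 10 Hz.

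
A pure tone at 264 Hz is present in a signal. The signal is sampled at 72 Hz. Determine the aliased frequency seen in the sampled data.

24 Hz

264 Hz mod fs = 48 Hz.
48 Hz > fs/2 = 36 Hz, folds to fs − 48 Hz = 24 Hz.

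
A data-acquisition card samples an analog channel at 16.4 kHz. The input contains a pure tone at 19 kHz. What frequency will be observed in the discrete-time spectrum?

19 kHz mod fs = 2.6 kHz.
2.6 kHz ≤ fs/2 = 8.2 kHz, appears at 2.6 kHz.

2.6 kHz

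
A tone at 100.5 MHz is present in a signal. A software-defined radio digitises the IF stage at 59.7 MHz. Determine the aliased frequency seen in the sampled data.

100.5 MHz mod fs = 40.8 MHz.
40.8 MHz > fs/2 = 29.85 MHz, folds to fs − 40.8 MHz = 18.9 MHz.

18.9 MHz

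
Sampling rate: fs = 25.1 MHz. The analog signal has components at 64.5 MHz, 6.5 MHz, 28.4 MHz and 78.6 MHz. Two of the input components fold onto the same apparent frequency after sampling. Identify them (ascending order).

28.4 MHz, 78.6 MHz

fs/2 = 12.55 MHz.
64.5 MHz mod fs = 14.3 MHz.
14.3 MHz > fs/2 = 12.55 MHz, folds to fs − 14.3 MHz = 10.8 MHz.
6.5 MHz ≤ fs/2 = 12.55 MHz, passes unchanged.
28.4 MHz mod fs = 3.3 MHz.
3.3 MHz ≤ fs/2 = 12.55 MHz, appears at 3.3 MHz.
78.6 MHz mod fs = 3.3 MHz.
3.3 MHz ≤ fs/2 = 12.55 MHz, appears at 3.3 MHz.
28.4 MHz and 78.6 MHz both map to 3.3 MHz.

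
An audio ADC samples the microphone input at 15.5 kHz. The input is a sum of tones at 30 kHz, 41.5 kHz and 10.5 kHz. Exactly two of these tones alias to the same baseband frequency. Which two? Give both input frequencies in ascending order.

fs/2 = 7.75 kHz.
30 kHz mod fs = 14.5 kHz.
14.5 kHz > fs/2 = 7.75 kHz, folds to fs − 14.5 kHz = 1 kHz.
41.5 kHz mod fs = 10.5 kHz.
10.5 kHz > fs/2 = 7.75 kHz, folds to fs − 10.5 kHz = 5 kHz.
10.5 kHz > fs/2 = 7.75 kHz, folds to fs − 10.5 kHz = 5 kHz.
10.5 kHz and 41.5 kHz both map to 5 kHz.

10.5 kHz, 41.5 kHz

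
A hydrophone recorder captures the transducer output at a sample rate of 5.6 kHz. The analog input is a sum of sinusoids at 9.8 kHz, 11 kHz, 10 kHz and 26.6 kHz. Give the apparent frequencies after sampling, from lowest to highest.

0.2 kHz, 1.2 kHz, 1.4 kHz

fs/2 = 2.8 kHz.
9.8 kHz mod fs = 4.2 kHz.
4.2 kHz > fs/2 = 2.8 kHz, folds to fs − 4.2 kHz = 1.4 kHz.
11 kHz mod fs = 5.4 kHz.
5.4 kHz > fs/2 = 2.8 kHz, folds to fs − 5.4 kHz = 0.2 kHz.
10 kHz mod fs = 4.4 kHz.
4.4 kHz > fs/2 = 2.8 kHz, folds to fs − 4.4 kHz = 1.2 kHz.
26.6 kHz mod fs = 4.2 kHz.
4.2 kHz > fs/2 = 2.8 kHz, folds to fs − 4.2 kHz = 1.4 kHz.
Distinct values: {0.2 kHz, 1.2 kHz, 1.4 kHz}.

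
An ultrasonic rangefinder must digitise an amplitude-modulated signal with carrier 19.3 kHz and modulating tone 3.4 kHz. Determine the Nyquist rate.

45.4 kHz

AM sidebands sit at fc ± fm = 15.9 kHz and 22.7 kHz.
Highest-frequency component: 22.7 kHz.
Nyquist rate = 2 × 22.7 kHz = 45.4 kHz.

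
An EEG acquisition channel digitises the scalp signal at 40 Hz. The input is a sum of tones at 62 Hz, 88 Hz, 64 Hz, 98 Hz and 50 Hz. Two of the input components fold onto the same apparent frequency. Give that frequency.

fs/2 = 20 Hz.
62 Hz mod fs = 22 Hz.
22 Hz > fs/2 = 20 Hz, folds to fs − 22 Hz = 18 Hz.
88 Hz mod fs = 8 Hz.
8 Hz ≤ fs/2 = 20 Hz, appears at 8 Hz.
64 Hz mod fs = 24 Hz.
24 Hz > fs/2 = 20 Hz, folds to fs − 24 Hz = 16 Hz.
98 Hz mod fs = 18 Hz.
18 Hz ≤ fs/2 = 20 Hz, appears at 18 Hz.
50 Hz mod fs = 10 Hz.
10 Hz ≤ fs/2 = 20 Hz, appears at 10 Hz.
62 Hz and 98 Hz both map to 18 Hz.

18 Hz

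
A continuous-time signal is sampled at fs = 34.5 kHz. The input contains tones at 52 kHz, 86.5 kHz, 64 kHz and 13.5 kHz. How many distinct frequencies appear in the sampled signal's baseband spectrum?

fs/2 = 17.25 kHz.
52 kHz mod fs = 17.5 kHz.
17.5 kHz > fs/2 = 17.25 kHz, folds to fs − 17.5 kHz = 17 kHz.
86.5 kHz mod fs = 17.5 kHz.
17.5 kHz > fs/2 = 17.25 kHz, folds to fs − 17.5 kHz = 17 kHz.
64 kHz mod fs = 29.5 kHz.
29.5 kHz > fs/2 = 17.25 kHz, folds to fs − 29.5 kHz = 5 kHz.
13.5 kHz ≤ fs/2 = 17.25 kHz, passes unchanged.
Distinct values: {5 kHz, 13.5 kHz, 17 kHz} → 3.

3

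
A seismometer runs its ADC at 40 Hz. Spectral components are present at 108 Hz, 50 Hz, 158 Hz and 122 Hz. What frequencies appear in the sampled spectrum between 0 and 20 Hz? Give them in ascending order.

fs/2 = 20 Hz.
108 Hz mod fs = 28 Hz.
28 Hz > fs/2 = 20 Hz, folds to fs − 28 Hz = 12 Hz.
50 Hz mod fs = 10 Hz.
10 Hz ≤ fs/2 = 20 Hz, appears at 10 Hz.
158 Hz mod fs = 38 Hz.
38 Hz > fs/2 = 20 Hz, folds to fs − 38 Hz = 2 Hz.
122 Hz mod fs = 2 Hz.
2 Hz ≤ fs/2 = 20 Hz, appears at 2 Hz.
Distinct values: {2 Hz, 10 Hz, 12 Hz}.

2 Hz, 10 Hz, 12 Hz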